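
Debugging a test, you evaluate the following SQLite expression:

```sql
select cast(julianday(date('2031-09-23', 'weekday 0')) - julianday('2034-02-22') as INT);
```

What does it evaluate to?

`weekday 0` advances to the next Sunday; 2031-09-23 is a Tuesday, so it moves forward to 2031-09-28.
2 days remain in September 2031 after the 28th (30 − 28).
Full months from October 2031 through January 2034 contribute their day counts.
Then 22 days into February 2034.
Total: 2 + 31 + 30 + 31 + 31 + 29 + 31 + 30 + 31 + 30 + 31 + 31 + 30 + 31 + 30 + 31 + 31 + 28 + 31 + 30 + 31 + 30 + 31 + 31 + 30 + 31 + 30 + 31 + 31 + 22 = 878.
The subtraction is earlier − later, so the result is −878 → -878.

-878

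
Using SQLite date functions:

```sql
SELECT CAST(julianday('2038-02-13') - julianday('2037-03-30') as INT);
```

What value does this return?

320

1 day remains in March 2037 after the 30th (31 − 30).
Full months from April 2037 through January 2038 contribute their day counts.
Then 13 days into February 2038.
Total: 1 + 30 + 31 + 30 + 31 + 31 + 30 + 31 + 30 + 31 + 31 + 13 = 320.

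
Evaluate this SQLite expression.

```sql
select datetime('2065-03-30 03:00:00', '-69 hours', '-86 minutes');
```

-69 hours from 2065-03-30 03:00:00 is 2065-03-27 06:00:00 (crosses midnight).
86 minutes = 1h 26m; -86 minutes from 2065-03-27 06:00:00 is 2065-03-27 04:34:00.

2065-03-27 04:34:00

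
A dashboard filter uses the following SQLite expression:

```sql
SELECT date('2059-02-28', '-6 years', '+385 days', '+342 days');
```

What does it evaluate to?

Adding -6 years to 2059-02-28 gives 2053-02-28.
Applying '+385 days' to 2053-02-28: counting 385 days forward gives 2054-03-20.
Applying '+342 days' to 2054-03-20: counting 342 days forward gives 2055-02-25.

2055-02-25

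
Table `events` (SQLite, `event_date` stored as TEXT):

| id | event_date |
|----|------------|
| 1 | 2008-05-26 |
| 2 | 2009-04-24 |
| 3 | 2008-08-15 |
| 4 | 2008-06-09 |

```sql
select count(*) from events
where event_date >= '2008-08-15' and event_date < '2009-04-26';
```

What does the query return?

Rows in [2008-08-15, 2009-04-26): 2009-04-24, 2008-08-15 → 2 rows.

2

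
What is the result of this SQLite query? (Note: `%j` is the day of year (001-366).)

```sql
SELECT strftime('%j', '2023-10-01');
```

Day-of-year for 2023-10-01: days since 2023-01-01 inclusive = 274, zero-padded to 274.

274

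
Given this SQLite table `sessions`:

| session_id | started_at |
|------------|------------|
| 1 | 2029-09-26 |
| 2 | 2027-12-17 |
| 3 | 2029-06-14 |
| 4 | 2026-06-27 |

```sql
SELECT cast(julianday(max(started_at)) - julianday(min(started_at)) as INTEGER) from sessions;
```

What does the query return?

MIN = 2026-06-27, MAX = 2029-09-26.
3 days remain in June 2026 after the 27th (30 − 27).
Full months from July 2026 through August 2029 contribute their day counts.
Then 26 days into September 2029.
Total: 3 + 31 + 31 + 30 + 31 + 30 + 31 + 31 + 28 + 31 + 30 + 31 + 30 + 31 + 31 + 30 + 31 + 30 + 31 + 31 + 29 + 31 + 30 + 31 + 30 + 31 + 31 + 30 + 31 + 30 + 31 + 31 + 28 + 31 + 30 + 31 + 30 + 31 + 31 + 26 = 1187.

1187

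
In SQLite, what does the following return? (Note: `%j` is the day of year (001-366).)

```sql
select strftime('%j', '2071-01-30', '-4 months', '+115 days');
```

First apply '-4 months', '+115 days': 2071-01-30 → 2071-01-23.
Day-of-year for 2071-01-23: days since 2071-01-01 inclusive = 23, zero-padded to 023.

023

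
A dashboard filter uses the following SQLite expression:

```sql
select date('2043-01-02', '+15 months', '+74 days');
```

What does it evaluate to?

2044-06-15

Adding +15 months to 2043-01-02 gives 2044-04-02.
Applying '+74 days' to 2044-04-02: counting 74 days forward gives 2044-06-15.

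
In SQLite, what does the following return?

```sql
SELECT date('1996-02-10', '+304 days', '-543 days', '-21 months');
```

Applying '+304 days' to 1996-02-10: counting 304 days forward gives 1996-12-10.
Applying '-543 days' to 1996-12-10: counting 543 days back gives 1995-06-16.
Adding -21 months to 1995-06-16 gives 1993-09-16.

1993-09-16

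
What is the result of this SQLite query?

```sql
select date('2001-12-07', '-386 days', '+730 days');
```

Applying '-386 days' to 2001-12-07: counting 386 days back gives 2000-11-16.
Applying '+730 days' to 2000-11-16: counting 730 days forward gives 2002-11-16.

2002-11-16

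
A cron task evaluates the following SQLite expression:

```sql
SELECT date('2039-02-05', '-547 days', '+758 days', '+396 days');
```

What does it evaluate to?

2040-10-04

Applying '-547 days' to 2039-02-05: counting 547 days back gives 2037-08-07.
Applying '+758 days' to 2037-08-07: counting 758 days forward gives 2039-09-04.
Applying '+396 days' to 2039-09-04: counting 396 days forward gives 2040-10-04.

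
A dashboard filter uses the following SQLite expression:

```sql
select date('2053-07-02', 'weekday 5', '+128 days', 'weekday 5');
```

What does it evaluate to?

2053-11-14

`weekday 5` advances to the next Friday; 2053-07-02 is a Wednesday, so it moves forward to 2053-07-04.
Applying '+128 days' to 2053-07-04: counting 128 days forward gives 2053-11-09.
`weekday 5` advances to the next Friday; 2053-11-09 is a Sunday, so it moves forward to 2053-11-14.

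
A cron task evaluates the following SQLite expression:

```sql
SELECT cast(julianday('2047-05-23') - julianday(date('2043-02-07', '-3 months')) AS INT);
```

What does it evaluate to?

1658

Adding -3 months to 2043-02-07 gives 2042-11-07.
23 days remain in November 2042 after the 7th (30 − 7).
Full months from December 2042 through April 2047 contribute their day counts.
Then 23 days into May 2047.
Total: 23 + 31 + 31 + 28 + 31 + 30 + 31 + 30 + 31 + 31 + 30 + 31 + 30 + 31 + 31 + 29 + 31 + 30 + 31 + 30 + 31 + 31 + 30 + 31 + 30 + 31 + 31 + 28 + 31 + 30 + 31 + 30 + 31 + 31 + 30 + 31 + 30 + 31 + 31 + 28 + 31 + 30 + 31 + 30 + 31 + 31 + 30 + 31 + 30 + 31 + 31 + 28 + 31 + 30 + 23 = 1658.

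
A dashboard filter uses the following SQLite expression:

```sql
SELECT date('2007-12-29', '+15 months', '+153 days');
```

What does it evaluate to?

2009-08-29

Adding +15 months to 2007-12-29 gives 2009-03-29.
Applying '+153 days' to 2009-03-29: counting 153 days forward gives 2009-08-29.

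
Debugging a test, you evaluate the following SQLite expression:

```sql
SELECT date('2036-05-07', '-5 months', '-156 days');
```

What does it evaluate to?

Adding -5 months to 2036-05-07 gives 2035-12-07.
Applying '-156 days' to 2035-12-07: counting 156 days back gives 2035-07-04.

2035-07-04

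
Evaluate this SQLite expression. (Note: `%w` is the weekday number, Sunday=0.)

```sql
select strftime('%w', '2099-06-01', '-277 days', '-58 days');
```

2

First apply '-277 days', '-58 days': 2099-06-01 → 2098-07-01.
2098-07-01 is a Tuesday; with Sunday=0 that is 2.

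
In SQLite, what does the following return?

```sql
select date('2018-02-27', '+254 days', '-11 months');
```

2017-12-08

Applying '+254 days' to 2018-02-27: counting 254 days forward gives 2018-11-08.
Adding -11 months to 2018-11-08 gives 2017-12-08.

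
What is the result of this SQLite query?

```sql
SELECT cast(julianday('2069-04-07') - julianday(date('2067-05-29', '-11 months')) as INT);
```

Adding -11 months to 2067-05-29 gives 2066-06-29.
1 day remains in June 2066 after the 29th (30 − 29).
Full months from July 2066 through March 2069 contribute their day counts.
Then 7 days into April 2069.
Total: 1 + 31 + 31 + 30 + 31 + 30 + 31 + 31 + 28 + 31 + 30 + 31 + 30 + 31 + 31 + 30 + 31 + 30 + 31 + 31 + 29 + 31 + 30 + 31 + 30 + 31 + 31 + 30 + 31 + 30 + 31 + 31 + 28 + 31 + 7 = 1013.

1013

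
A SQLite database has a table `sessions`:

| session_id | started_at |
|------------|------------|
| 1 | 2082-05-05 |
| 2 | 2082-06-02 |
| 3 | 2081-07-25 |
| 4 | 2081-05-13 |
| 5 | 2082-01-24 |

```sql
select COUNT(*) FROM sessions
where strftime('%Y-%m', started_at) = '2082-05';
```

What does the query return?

1

Rows with year-month 2082-05: 2082-05-05 → 1.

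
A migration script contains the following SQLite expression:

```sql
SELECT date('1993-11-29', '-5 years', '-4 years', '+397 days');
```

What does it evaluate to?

1985-12-31

Adding -5 years to 1993-11-29 gives 1988-11-29.
Adding -4 years to 1988-11-29 gives 1984-11-29.
Applying '+397 days' to 1984-11-29: counting 397 days forward gives 1985-12-31.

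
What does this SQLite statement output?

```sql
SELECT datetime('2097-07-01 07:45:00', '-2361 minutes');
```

2361 minutes = 39h 21m; -2361 minutes from 2097-07-01 07:45:00 is 2097-06-29 16:24:00 (crosses midnight).

2097-06-29 16:24:00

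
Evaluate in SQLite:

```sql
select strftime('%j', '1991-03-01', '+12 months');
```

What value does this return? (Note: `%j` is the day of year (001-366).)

First apply '+12 months': 1991-03-01 → 1992-03-01.
Day-of-year for 1992-03-01: days since 1992-01-01 inclusive = 61, zero-padded to 061.

061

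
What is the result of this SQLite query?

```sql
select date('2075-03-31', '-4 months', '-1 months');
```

2074-11-01

Adding -4 months to 2075-03-31 targets 2074-11-31. November 2074 has only 30 days, so SQLite normalizes the 1-day overflow forward to 2074-12-01.
Adding -1 month to 2074-12-01 gives 2074-11-01.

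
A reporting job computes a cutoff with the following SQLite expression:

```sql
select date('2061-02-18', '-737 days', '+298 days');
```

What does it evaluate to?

2059-12-07

Applying '-737 days' to 2061-02-18: counting 737 days back gives 2059-02-12.
Applying '+298 days' to 2059-02-12: counting 298 days forward gives 2059-12-07.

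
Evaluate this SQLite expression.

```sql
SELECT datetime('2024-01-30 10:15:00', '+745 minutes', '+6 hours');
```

2024-01-31 04:40:00

745 minutes = 12h 25m; +745 minutes from 2024-01-30 10:15:00 is 2024-01-30 22:40:00.
+6 hours from 2024-01-30 22:40:00 is 2024-01-31 04:40:00 (crosses midnight).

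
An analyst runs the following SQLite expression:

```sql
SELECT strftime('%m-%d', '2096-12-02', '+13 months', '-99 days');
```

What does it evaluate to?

09-25

First apply '+13 months', '-99 days': 2096-12-02 → 2097-09-25.
`%m-%d` extracts the month-day: 09-25.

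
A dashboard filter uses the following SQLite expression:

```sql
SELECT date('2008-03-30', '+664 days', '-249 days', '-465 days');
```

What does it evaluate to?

Applying '+664 days' to 2008-03-30: counting 664 days forward gives 2010-01-23.
Applying '-249 days' to 2010-01-23: counting 249 days back gives 2009-05-19.
Applying '-465 days' to 2009-05-19: counting 465 days back gives 2008-02-09.

2008-02-09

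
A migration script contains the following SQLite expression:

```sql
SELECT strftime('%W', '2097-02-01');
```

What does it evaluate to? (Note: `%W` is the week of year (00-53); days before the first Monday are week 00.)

2097-02-01 is a Friday. SQLite's %W counts Mondays since the year started; the result is 04.

04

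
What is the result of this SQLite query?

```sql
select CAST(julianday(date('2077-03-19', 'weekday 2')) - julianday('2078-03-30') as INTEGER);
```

-372

`weekday 2` advances to the next Tuesday; 2077-03-19 is a Friday, so it moves forward to 2077-03-23.
8 days remain in March 2077 after the 23rd (31 − 23).
Full months from April 2077 through February 2078 contribute their day counts.
Then 30 days into March 2078.
Total: 8 + 30 + 31 + 30 + 31 + 31 + 30 + 31 + 30 + 31 + 31 + 28 + 30 = 372.
The subtraction is earlier − later, so the result is −372 → -372.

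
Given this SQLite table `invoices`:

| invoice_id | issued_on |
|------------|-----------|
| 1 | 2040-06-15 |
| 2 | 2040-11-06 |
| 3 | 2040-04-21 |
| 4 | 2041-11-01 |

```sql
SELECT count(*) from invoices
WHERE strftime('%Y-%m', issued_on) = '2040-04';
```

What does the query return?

1

Rows with year-month 2040-04: 2040-04-21 → 1.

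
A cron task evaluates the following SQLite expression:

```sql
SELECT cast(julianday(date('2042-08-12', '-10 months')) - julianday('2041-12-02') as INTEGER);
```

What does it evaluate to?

-51

Adding -10 months to 2042-08-12 gives 2041-10-12.
19 days remain in October 2041 after the 12th (31 − 12).
November 2041: 30 days.
Then 2 days into December 2041.
Total: 19 + 30 + 2 = 51.
The subtraction is earlier − later, so the result is −51 → -51.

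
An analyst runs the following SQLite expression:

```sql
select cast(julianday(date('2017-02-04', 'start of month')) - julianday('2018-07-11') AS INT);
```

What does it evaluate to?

-525

`start of month` rewinds 2017-02-04 to 2017-02-01.
27 days remain in February 2017 after the 1st (28 − 1).
Full months from March 2017 through June 2018 contribute their day counts.
Then 11 days into July 2018.
Total: 27 + 31 + 30 + 31 + 30 + 31 + 31 + 30 + 31 + 30 + 31 + 31 + 28 + 31 + 30 + 31 + 30 + 11 = 525.
The subtraction is earlier − later, so the result is −525 → -525.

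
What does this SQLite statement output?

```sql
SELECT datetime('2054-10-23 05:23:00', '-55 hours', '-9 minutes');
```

-55 hours from 2054-10-23 05:23:00 is 2054-10-20 22:23:00 (crosses midnight).
-9 minutes from 2054-10-20 22:23:00 is 2054-10-20 22:14:00.

2054-10-20 22:14:00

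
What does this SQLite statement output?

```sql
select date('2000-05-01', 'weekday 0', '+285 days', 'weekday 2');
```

2001-02-20

`weekday 0` advances to the next Sunday; 2000-05-01 is a Monday, so it moves forward to 2000-05-07.
Applying '+285 days' to 2000-05-07: counting 285 days forward gives 2001-02-16.
`weekday 2` advances to the next Tuesday; 2001-02-16 is a Friday, so it moves forward to 2001-02-20.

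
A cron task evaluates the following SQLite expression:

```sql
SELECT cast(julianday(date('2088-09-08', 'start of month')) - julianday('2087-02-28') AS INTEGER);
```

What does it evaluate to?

551

`start of month` rewinds 2088-09-08 to 2088-09-01.
0 days remain in February 2087 after the 28th (28 − 28).
Full months from March 2087 through August 2088 contribute their day counts.
Then 1 day into September 2088.
Total: 0 + 31 + 30 + 31 + 30 + 31 + 31 + 30 + 31 + 30 + 31 + 31 + 29 + 31 + 30 + 31 + 30 + 31 + 31 + 1 = 551.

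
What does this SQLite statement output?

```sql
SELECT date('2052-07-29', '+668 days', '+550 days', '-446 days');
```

2054-09-09

Applying '+668 days' to 2052-07-29: counting 668 days forward gives 2054-05-28.
Applying '+550 days' to 2054-05-28: counting 550 days forward gives 2055-11-29.
Applying '-446 days' to 2055-11-29: counting 446 days back gives 2054-09-09.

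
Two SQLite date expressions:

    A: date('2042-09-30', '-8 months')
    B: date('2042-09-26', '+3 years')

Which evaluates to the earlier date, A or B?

A

A = 2042-01-30.
B = 2045-09-26.
A is earlier.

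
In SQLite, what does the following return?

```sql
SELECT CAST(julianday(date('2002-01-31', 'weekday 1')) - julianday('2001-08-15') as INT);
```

`weekday 1` advances to the next Monday; 2002-01-31 is a Thursday, so it moves forward to 2002-02-04.
16 days remain in August 2001 after the 15th (31 − 15).
September 2001: 30 days.
October 2001: 31 days.
November 2001: 30 days.
December 2001: 31 days.
January 2002: 31 days.
Then 4 days into February 2002.
Total: 16 + 30 + 31 + 30 + 31 + 31 + 4 = 173.

173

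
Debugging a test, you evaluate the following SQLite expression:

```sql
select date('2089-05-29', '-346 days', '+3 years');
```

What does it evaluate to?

2091-06-17

Applying '-346 days' to 2089-05-29: counting 346 days back gives 2088-06-17.
Adding +3 years to 2088-06-17 gives 2091-06-17.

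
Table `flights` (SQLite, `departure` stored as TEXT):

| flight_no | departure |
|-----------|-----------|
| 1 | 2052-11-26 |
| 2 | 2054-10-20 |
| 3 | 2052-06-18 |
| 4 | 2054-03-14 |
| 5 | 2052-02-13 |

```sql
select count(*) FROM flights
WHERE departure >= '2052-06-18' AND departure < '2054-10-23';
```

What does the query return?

Rows in [2052-06-18, 2054-10-23): 2052-11-26, 2054-10-20, 2052-06-18, 2054-03-14 → 4 rows.

4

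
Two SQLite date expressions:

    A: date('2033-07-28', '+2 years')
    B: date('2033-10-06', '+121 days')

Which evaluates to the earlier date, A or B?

A = 2035-07-28.
B = 2034-02-04.
B is earlier.

B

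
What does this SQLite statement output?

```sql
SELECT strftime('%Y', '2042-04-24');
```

2042

`%Y` extracts the 4-digit year: 2042.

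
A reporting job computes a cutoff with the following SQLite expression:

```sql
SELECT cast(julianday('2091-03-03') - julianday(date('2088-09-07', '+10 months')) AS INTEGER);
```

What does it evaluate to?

Adding +10 months to 2088-09-07 gives 2089-07-07.
24 days remain in July 2089 after the 7th (31 − 7).
Full months from August 2089 through February 2091 contribute their day counts.
Then 3 days into March 2091.
Total: 24 + 31 + 30 + 31 + 30 + 31 + 31 + 28 + 31 + 30 + 31 + 30 + 31 + 31 + 30 + 31 + 30 + 31 + 31 + 28 + 3 = 604.

604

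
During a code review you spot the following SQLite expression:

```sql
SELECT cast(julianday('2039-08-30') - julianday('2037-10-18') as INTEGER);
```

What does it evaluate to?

681

13 days remain in October 2037 after the 18th (31 − 18).
Full months from November 2037 through July 2039 contribute their day counts.
Then 30 days into August 2039.
Total: 13 + 30 + 31 + 31 + 28 + 31 + 30 + 31 + 30 + 31 + 31 + 30 + 31 + 30 + 31 + 31 + 28 + 31 + 30 + 31 + 30 + 31 + 30 = 681.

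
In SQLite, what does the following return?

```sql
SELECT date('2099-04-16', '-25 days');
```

Going back 16 days from 2099-04-16 reaches 2099-03-31 (last day of March, 31 days).
Going back 9 days within March lands on 2099-03-22.

2099-03-22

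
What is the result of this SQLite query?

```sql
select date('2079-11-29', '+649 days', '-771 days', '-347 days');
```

Applying '+649 days' to 2079-11-29: counting 649 days forward gives 2081-09-08.
Applying '-771 days' to 2081-09-08: counting 771 days back gives 2079-07-30.
Applying '-347 days' to 2079-07-30: counting 347 days back gives 2078-08-17.

2078-08-17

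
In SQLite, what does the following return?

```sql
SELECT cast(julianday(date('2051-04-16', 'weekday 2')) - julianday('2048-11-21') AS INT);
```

878

`weekday 2` advances to the next Tuesday; 2051-04-16 is a Sunday, so it moves forward to 2051-04-18.
9 days remain in November 2048 after the 21st (30 − 21).
Full months from December 2048 through March 2051 contribute their day counts.
Then 18 days into April 2051.
Total: 9 + 31 + 31 + 28 + 31 + 30 + 31 + 30 + 31 + 31 + 30 + 31 + 30 + 31 + 31 + 28 + 31 + 30 + 31 + 30 + 31 + 31 + 30 + 31 + 30 + 31 + 31 + 28 + 31 + 18 = 878.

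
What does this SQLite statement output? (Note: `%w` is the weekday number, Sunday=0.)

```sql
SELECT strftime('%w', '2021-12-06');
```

1

2021-12-06 is a Monday; with Sunday=0 that is 1.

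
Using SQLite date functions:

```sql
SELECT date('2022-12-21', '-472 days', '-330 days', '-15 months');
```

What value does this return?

2019-07-10

Applying '-472 days' to 2022-12-21: counting 472 days back gives 2021-09-05.
Applying '-330 days' to 2021-09-05: counting 330 days back gives 2020-10-10.
Adding -15 months to 2020-10-10 gives 2019-07-10.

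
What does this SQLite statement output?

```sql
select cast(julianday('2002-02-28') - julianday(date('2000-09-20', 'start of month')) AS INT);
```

545

`start of month` rewinds 2000-09-20 to 2000-09-01.
29 days remain in September 2000 after the 1st (30 − 1).
Full months from October 2000 through January 2002 contribute their day counts.
Then 28 days into February 2002.
Total: 29 + 31 + 30 + 31 + 31 + 28 + 31 + 30 + 31 + 30 + 31 + 31 + 30 + 31 + 30 + 31 + 31 + 28 = 545.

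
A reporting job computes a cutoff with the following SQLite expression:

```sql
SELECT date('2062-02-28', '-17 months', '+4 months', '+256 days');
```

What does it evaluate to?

Adding -17 months to 2062-02-28 gives 2060-09-28.
Adding +4 months to 2060-09-28 gives 2061-01-28.
Applying '+256 days' to 2061-01-28: counting 256 days forward gives 2061-10-11.

2061-10-11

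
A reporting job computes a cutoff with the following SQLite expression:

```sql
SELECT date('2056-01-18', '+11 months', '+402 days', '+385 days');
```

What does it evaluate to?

Adding +11 months to 2056-01-18 gives 2056-12-18.
Applying '+402 days' to 2056-12-18: counting 402 days forward gives 2058-01-24.
Applying '+385 days' to 2058-01-24: counting 385 days forward gives 2059-02-13.

2059-02-13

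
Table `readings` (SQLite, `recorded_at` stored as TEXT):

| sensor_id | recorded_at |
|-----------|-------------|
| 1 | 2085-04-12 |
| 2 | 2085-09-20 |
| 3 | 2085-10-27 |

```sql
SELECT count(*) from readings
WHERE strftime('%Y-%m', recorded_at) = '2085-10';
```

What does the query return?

1

Rows with year-month 2085-10: 2085-10-27 → 1.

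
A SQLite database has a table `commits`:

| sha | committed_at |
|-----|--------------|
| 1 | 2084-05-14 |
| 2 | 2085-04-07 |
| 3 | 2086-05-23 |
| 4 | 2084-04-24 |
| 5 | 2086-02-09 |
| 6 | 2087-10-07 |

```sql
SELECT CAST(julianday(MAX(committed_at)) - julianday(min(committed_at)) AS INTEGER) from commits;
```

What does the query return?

1261

MIN = 2084-04-24, MAX = 2087-10-07.
6 days remain in April 2084 after the 24th (30 − 24).
Full months from May 2084 through September 2087 contribute their day counts.
Then 7 days into October 2087.
Total: 6 + 31 + 30 + 31 + 31 + 30 + 31 + 30 + 31 + 31 + 28 + 31 + 30 + 31 + 30 + 31 + 31 + 30 + 31 + 30 + 31 + 31 + 28 + 31 + 30 + 31 + 30 + 31 + 31 + 30 + 31 + 30 + 31 + 31 + 28 + 31 + 30 + 31 + 30 + 31 + 31 + 30 + 7 = 1261.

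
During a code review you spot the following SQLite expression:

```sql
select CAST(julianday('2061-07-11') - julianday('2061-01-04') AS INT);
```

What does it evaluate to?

188

27 days remain in January 2061 after the 4th (31 − 4).
February 2061: 28 days.
March 2061: 31 days.
April 2061: 30 days.
May 2061: 31 days.
June 2061: 30 days.
Then 11 days into July 2061.
Total: 27 + 28 + 31 + 30 + 31 + 30 + 11 = 188.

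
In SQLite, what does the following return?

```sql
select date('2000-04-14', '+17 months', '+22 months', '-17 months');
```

2002-02-14

Adding +17 months to 2000-04-14 gives 2001-09-14.
Adding +22 months to 2001-09-14 gives 2003-07-14.
Adding -17 months to 2003-07-14 gives 2002-02-14.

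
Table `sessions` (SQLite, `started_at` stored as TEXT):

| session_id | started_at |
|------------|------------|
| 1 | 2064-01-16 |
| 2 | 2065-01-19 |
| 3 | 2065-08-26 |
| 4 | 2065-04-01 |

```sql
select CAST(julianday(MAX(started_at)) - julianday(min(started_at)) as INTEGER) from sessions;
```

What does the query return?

MIN = 2064-01-16, MAX = 2065-08-26.
15 days remain in January 2064 after the 16th (31 − 16).
Full months from February 2064 through July 2065 contribute their day counts.
Then 26 days into August 2065.
Total: 15 + 29 + 31 + 30 + 31 + 30 + 31 + 31 + 30 + 31 + 30 + 31 + 31 + 28 + 31 + 30 + 31 + 30 + 31 + 26 = 588.

588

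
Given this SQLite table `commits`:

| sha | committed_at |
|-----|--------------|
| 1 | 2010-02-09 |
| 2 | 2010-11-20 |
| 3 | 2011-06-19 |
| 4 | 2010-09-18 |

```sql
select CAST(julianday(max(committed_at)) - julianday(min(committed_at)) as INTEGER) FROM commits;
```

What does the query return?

MIN = 2010-02-09, MAX = 2011-06-19.
19 days remain in February 2010 after the 9th (28 − 9).
Full months from March 2010 through May 2011 contribute their day counts.
Then 19 days into June 2011.
Total: 19 + 31 + 30 + 31 + 30 + 31 + 31 + 30 + 31 + 30 + 31 + 31 + 28 + 31 + 30 + 31 + 19 = 495.

495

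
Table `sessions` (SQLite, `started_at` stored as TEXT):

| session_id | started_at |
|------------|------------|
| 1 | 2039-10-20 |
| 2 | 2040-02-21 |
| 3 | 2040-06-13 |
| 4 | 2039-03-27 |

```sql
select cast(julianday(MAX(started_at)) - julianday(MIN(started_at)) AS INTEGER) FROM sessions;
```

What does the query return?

MIN = 2039-03-27, MAX = 2040-06-13.
4 days remain in March 2039 after the 27th (31 − 27).
Full months from April 2039 through May 2040 contribute their day counts.
Then 13 days into June 2040.
Total: 4 + 30 + 31 + 30 + 31 + 31 + 30 + 31 + 30 + 31 + 31 + 29 + 31 + 30 + 31 + 13 = 444.

444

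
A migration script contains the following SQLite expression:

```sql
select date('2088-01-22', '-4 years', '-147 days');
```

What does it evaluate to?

2083-08-28

Adding -4 years to 2088-01-22 gives 2084-01-22.
Applying '-147 days' to 2084-01-22: counting 147 days back gives 2083-08-28.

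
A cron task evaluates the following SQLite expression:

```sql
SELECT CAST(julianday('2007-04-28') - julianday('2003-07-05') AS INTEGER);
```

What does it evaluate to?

1393

26 days remain in July 2003 after the 5th (31 − 5).
Full months from August 2003 through March 2007 contribute their day counts.
Then 28 days into April 2007.
Total: 26 + 31 + 30 + 31 + 30 + 31 + 31 + 29 + 31 + 30 + 31 + 30 + 31 + 31 + 30 + 31 + 30 + 31 + 31 + 28 + 31 + 30 + 31 + 30 + 31 + 31 + 30 + 31 + 30 + 31 + 31 + 28 + 31 + 30 + 31 + 30 + 31 + 31 + 30 + 31 + 30 + 31 + 31 + 28 + 31 + 28 = 1393.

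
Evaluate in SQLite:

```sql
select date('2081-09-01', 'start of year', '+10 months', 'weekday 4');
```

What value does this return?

`start of year` rewinds 2081-09-01 to 2081-01-01.
Adding +10 months to 2081-01-01 gives 2081-11-01.
`weekday 4` advances to the next Thursday; 2081-11-01 is a Saturday, so it moves forward to 2081-11-06.

2081-11-06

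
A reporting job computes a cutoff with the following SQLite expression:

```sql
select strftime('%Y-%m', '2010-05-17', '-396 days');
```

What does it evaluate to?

2009-04

First apply '-396 days': 2010-05-17 → 2009-04-16.
`%Y-%m` extracts the year-month: 2009-04.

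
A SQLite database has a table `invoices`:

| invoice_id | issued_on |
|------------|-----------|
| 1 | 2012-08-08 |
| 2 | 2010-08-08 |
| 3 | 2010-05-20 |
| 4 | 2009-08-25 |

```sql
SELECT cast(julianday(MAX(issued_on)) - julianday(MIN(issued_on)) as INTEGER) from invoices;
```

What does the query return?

1079

MIN = 2009-08-25, MAX = 2012-08-08.
6 days remain in August 2009 after the 25th (31 − 25).
Full months from September 2009 through July 2012 contribute their day counts.
Then 8 days into August 2012.
Total: 6 + 30 + 31 + 30 + 31 + 31 + 28 + 31 + 30 + 31 + 30 + 31 + 31 + 30 + 31 + 30 + 31 + 31 + 28 + 31 + 30 + 31 + 30 + 31 + 31 + 30 + 31 + 30 + 31 + 31 + 29 + 31 + 30 + 31 + 30 + 31 + 8 = 1079.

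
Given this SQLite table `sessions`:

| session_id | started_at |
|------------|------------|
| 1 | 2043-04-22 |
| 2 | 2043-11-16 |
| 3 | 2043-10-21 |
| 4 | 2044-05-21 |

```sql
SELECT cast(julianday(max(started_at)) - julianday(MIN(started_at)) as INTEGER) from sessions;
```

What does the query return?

395

MIN = 2043-04-22, MAX = 2044-05-21.
8 days remain in April 2043 after the 22nd (30 − 22).
Full months from May 2043 through April 2044 contribute their day counts.
Then 21 days into May 2044.
Total: 8 + 31 + 30 + 31 + 31 + 30 + 31 + 30 + 31 + 31 + 29 + 31 + 30 + 21 = 395.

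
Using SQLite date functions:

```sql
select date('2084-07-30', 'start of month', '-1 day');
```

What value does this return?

`start of month` rewinds 2084-07-30 to 2084-07-01.
Going back 1 day from 2084-07-01 reaches 2084-06-30 (last day of June, 30 days).

2084-06-30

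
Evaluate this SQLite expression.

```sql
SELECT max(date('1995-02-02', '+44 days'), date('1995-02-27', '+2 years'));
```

date('1995-02-02', '+44 days') → 1995-03-18.
date('1995-02-27', '+2 years') → 1997-02-27.
Later of the two is 1997-02-27.

1997-02-27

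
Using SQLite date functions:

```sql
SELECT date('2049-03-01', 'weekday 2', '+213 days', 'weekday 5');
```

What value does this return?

2049-10-01

`weekday 2` advances to the next Tuesday; 2049-03-01 is a Monday, so it moves forward to 2049-03-02.
Applying '+213 days' to 2049-03-02: counting 213 days forward gives 2049-10-01.
`weekday 5` advances to the next Friday; 2049-10-01 is already a Friday, so it stays at 2049-10-01.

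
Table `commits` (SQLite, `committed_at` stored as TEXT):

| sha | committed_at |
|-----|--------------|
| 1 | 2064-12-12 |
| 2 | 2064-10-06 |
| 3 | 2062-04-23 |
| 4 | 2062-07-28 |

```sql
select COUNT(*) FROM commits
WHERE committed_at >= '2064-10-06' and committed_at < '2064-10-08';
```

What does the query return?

Rows in [2064-10-06, 2064-10-08): 2064-10-06 → 1 row.

1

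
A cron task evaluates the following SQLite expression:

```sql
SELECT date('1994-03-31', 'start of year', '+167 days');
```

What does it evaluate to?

1994-06-17

`start of year` rewinds 1994-03-31 to 1994-01-01.
Applying '+167 days' to 1994-01-01: counting 167 days forward gives 1994-06-17.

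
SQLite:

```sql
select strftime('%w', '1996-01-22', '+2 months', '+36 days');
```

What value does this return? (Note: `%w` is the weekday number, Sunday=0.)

First apply '+2 months', '+36 days': 1996-01-22 → 1996-04-27.
1996-04-27 is a Saturday; with Sunday=0 that is 6.

6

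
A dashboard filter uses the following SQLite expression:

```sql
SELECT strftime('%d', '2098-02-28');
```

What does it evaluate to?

`%d` extracts the 2-digit day of month: 28.

28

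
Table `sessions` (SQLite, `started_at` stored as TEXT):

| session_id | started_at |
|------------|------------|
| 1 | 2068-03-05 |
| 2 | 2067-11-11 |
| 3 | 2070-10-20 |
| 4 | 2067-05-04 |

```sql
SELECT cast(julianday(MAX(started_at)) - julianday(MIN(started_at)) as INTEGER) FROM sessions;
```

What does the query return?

1265

MIN = 2067-05-04, MAX = 2070-10-20.
27 days remain in May 2067 after the 4th (31 − 4).
Full months from June 2067 through September 2070 contribute their day counts.
Then 20 days into October 2070.
Total: 27 + 30 + 31 + 31 + 30 + 31 + 30 + 31 + 31 + 29 + 31 + 30 + 31 + 30 + 31 + 31 + 30 + 31 + 30 + 31 + 31 + 28 + 31 + 30 + 31 + 30 + 31 + 31 + 30 + 31 + 30 + 31 + 31 + 28 + 31 + 30 + 31 + 30 + 31 + 31 + 30 + 20 = 1265.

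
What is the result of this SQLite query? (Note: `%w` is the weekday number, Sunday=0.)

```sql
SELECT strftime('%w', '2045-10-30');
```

1

2045-10-30 is a Monday; with Sunday=0 that is 1.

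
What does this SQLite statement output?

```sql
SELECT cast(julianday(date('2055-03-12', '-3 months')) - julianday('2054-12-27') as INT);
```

Adding -3 months to 2055-03-12 gives 2054-12-12.
Both dates are in December 2054: 27 − 12 = 15.
The subtraction is earlier − later, so the result is −15 → -15.

-15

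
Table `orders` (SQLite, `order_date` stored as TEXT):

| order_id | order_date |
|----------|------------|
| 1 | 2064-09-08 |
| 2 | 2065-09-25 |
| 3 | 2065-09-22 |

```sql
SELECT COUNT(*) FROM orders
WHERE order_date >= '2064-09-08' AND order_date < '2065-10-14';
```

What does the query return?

Rows in [2064-09-08, 2065-10-14): 2064-09-08, 2065-09-25, 2065-09-22 → 3 rows.

3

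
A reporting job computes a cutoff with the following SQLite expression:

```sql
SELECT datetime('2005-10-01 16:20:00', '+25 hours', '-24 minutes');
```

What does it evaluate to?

+25 hours from 2005-10-01 16:20:00 is 2005-10-02 17:20:00 (crosses midnight).
-24 minutes from 2005-10-02 17:20:00 is 2005-10-02 16:56:00.

2005-10-02 16:56:00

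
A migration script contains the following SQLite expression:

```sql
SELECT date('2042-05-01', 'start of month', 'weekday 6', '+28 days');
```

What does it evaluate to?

2042-05-31

`start of month` rewinds 2042-05-01 to 2042-05-01.
`weekday 6` advances to the next Saturday; 2042-05-01 is a Thursday, so it moves forward to 2042-05-03.
Advancing 28 more days within May lands on 2042-05-31.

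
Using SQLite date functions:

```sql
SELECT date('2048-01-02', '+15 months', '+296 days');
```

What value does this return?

Adding +15 months to 2048-01-02 gives 2049-04-02.
Applying '+296 days' to 2049-04-02: counting 296 days forward gives 2050-01-23.

2050-01-23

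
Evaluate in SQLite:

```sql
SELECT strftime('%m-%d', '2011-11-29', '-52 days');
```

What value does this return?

First apply '-52 days': 2011-11-29 → 2011-10-08.
`%m-%d` extracts the month-day: 10-08.

10-08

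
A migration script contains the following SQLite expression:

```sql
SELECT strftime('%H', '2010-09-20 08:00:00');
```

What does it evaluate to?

08

`%H` extracts the 2-digit hour (00-23): 08.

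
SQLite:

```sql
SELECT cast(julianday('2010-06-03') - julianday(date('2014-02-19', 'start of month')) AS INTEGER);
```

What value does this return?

-1339

`start of month` rewinds 2014-02-19 to 2014-02-01.
27 days remain in June 2010 after the 3rd (30 − 3).
Full months from July 2010 through January 2014 contribute their day counts.
Then 1 day into February 2014.
Total: 27 + 31 + 31 + 30 + 31 + 30 + 31 + 31 + 28 + 31 + 30 + 31 + 30 + 31 + 31 + 30 + 31 + 30 + 31 + 31 + 29 + 31 + 30 + 31 + 30 + 31 + 31 + 30 + 31 + 30 + 31 + 31 + 28 + 31 + 30 + 31 + 30 + 31 + 31 + 30 + 31 + 30 + 31 + 31 + 1 = 1339.
The subtraction is earlier − later, so the result is −1339 → -1339.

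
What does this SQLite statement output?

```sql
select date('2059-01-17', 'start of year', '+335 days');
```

`start of year` rewinds 2059-01-17 to 2059-01-01.
Applying '+335 days' to 2059-01-01: counting 335 days forward gives 2059-12-02.

2059-12-02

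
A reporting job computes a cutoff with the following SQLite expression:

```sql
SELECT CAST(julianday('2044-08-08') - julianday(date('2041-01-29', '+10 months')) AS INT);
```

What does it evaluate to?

Adding +10 months to 2041-01-29 gives 2041-11-29.
1 day remains in November 2041 after the 29th (30 − 29).
Full months from December 2041 through July 2044 contribute their day counts.
Then 8 days into August 2044.
Total: 1 + 31 + 31 + 28 + 31 + 30 + 31 + 30 + 31 + 31 + 30 + 31 + 30 + 31 + 31 + 28 + 31 + 30 + 31 + 30 + 31 + 31 + 30 + 31 + 30 + 31 + 31 + 29 + 31 + 30 + 31 + 30 + 31 + 8 = 983.

983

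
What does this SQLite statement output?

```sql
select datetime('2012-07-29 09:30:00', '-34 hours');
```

-34 hours from 2012-07-29 09:30:00 is 2012-07-27 23:30:00 (crosses midnight).

2012-07-27 23:30:00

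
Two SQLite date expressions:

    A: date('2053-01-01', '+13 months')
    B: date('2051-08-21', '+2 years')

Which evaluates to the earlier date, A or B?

A = 2054-02-01.
B = 2053-08-21.
B is earlier.

B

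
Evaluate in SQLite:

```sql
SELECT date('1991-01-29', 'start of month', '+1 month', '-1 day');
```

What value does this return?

`start of month` rewinds 1991-01-29 to 1991-01-01.
Adding +1 month to 1991-01-01 gives 1991-02-01.
Going back 1 day from 1991-02-01 reaches 1991-01-31 (last day of January, 31 days).

1991-01-31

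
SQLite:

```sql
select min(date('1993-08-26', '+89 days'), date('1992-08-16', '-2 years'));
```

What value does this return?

1990-08-16

date('1993-08-26', '+89 days') → 1993-11-23.
date('1992-08-16', '-2 years') → 1990-08-16.
Earlier of the two is 1990-08-16.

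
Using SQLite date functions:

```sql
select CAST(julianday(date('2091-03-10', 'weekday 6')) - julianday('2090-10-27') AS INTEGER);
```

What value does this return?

`weekday 6` advances to the next Saturday; 2091-03-10 is already a Saturday, so it stays at 2091-03-10.
4 days remain in October 2090 after the 27th (31 − 27).
November 2090: 30 days.
December 2090: 31 days.
January 2091: 31 days.
February 2091: 28 days.
Then 10 days into March 2091.
Total: 4 + 30 + 31 + 31 + 28 + 10 = 134.

134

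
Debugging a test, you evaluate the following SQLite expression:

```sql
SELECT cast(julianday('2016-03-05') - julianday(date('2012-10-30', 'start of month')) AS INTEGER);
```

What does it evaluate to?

`start of month` rewinds 2012-10-30 to 2012-10-01.
30 days remain in October 2012 after the 1st (31 − 1).
Full months from November 2012 through February 2016 contribute their day counts.
Then 5 days into March 2016.
Total: 30 + 30 + 31 + 31 + 28 + 31 + 30 + 31 + 30 + 31 + 31 + 30 + 31 + 30 + 31 + 31 + 28 + 31 + 30 + 31 + 30 + 31 + 31 + 30 + 31 + 30 + 31 + 31 + 28 + 31 + 30 + 31 + 30 + 31 + 31 + 30 + 31 + 30 + 31 + 31 + 29 + 5 = 1251.

1251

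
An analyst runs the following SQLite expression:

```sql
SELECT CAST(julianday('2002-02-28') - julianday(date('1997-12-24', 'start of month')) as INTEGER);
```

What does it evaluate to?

`start of month` rewinds 1997-12-24 to 1997-12-01.
30 days remain in December 1997 after the 1st (31 − 1).
Full months from January 1998 through January 2002 contribute their day counts.
Then 28 days into February 2002.
Total: 30 + 31 + 28 + 31 + 30 + 31 + 30 + 31 + 31 + 30 + 31 + 30 + 31 + 31 + 28 + 31 + 30 + 31 + 30 + 31 + 31 + 30 + 31 + 30 + 31 + 31 + 29 + 31 + 30 + 31 + 30 + 31 + 31 + 30 + 31 + 30 + 31 + 31 + 28 + 31 + 30 + 31 + 30 + 31 + 31 + 30 + 31 + 30 + 31 + 31 + 28 = 1550.

1550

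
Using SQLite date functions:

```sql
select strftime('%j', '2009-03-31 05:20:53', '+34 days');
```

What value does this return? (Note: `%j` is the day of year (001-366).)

124

First apply '+34 days': 2009-03-31 05:20:53 → 2009-05-04 05:20:53.
Day-of-year for 2009-05-04: days since 2009-01-01 inclusive = 124, zero-padded to 124.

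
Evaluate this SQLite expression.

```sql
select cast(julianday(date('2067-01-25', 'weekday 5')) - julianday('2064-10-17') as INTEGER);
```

833

`weekday 5` advances to the next Friday; 2067-01-25 is a Tuesday, so it moves forward to 2067-01-28.
14 days remain in October 2064 after the 17th (31 − 17).
Full months from November 2064 through December 2066 contribute their day counts.
Then 28 days into January 2067.
Total: 14 + 30 + 31 + 31 + 28 + 31 + 30 + 31 + 30 + 31 + 31 + 30 + 31 + 30 + 31 + 31 + 28 + 31 + 30 + 31 + 30 + 31 + 31 + 30 + 31 + 30 + 31 + 28 = 833.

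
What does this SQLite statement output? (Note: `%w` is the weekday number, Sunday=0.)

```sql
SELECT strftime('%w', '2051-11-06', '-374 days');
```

5

First apply '-374 days': 2051-11-06 → 2050-10-28.
2050-10-28 is a Friday; with Sunday=0 that is 5.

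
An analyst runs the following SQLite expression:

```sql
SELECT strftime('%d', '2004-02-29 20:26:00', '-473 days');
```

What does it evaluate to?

First apply '-473 days': 2004-02-29 20:26:00 → 2002-11-13 20:26:00.
`%d` extracts the 2-digit day of month: 13.

13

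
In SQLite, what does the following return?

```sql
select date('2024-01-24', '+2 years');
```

Adding +2 years to 2024-01-24 gives 2026-01-24.

2026-01-24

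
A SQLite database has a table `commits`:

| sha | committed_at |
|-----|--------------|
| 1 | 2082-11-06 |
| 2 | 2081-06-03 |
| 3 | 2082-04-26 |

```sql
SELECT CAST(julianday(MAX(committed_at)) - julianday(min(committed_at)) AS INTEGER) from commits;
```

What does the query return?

521

MIN = 2081-06-03, MAX = 2082-11-06.
27 days remain in June 2081 after the 3rd (30 − 3).
Full months from July 2081 through October 2082 contribute their day counts.
Then 6 days into November 2082.
Total: 27 + 31 + 31 + 30 + 31 + 30 + 31 + 31 + 28 + 31 + 30 + 31 + 30 + 31 + 31 + 30 + 31 + 6 = 521.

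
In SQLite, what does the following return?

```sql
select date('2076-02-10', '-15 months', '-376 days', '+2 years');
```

2075-10-30

Adding -15 months to 2076-02-10 gives 2074-11-10.
Applying '-376 days' to 2074-11-10: counting 376 days back gives 2073-10-30.
Adding +2 years to 2073-10-30 gives 2075-10-30.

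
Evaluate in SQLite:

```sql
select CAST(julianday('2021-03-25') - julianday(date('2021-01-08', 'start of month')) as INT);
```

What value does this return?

83

`start of month` rewinds 2021-01-08 to 2021-01-01.
30 days remain in January 2021 after the 1st (31 − 1).
February 2021: 28 days.
Then 25 days into March 2021.
Total: 30 + 28 + 25 = 83.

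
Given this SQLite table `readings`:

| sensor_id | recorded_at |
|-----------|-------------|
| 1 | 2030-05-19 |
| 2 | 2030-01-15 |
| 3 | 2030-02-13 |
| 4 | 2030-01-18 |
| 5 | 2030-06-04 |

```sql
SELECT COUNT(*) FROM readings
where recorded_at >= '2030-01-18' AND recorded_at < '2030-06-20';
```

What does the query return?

4

Rows in [2030-01-18, 2030-06-20): 2030-05-19, 2030-02-13, 2030-01-18, 2030-06-04 → 4 rows.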